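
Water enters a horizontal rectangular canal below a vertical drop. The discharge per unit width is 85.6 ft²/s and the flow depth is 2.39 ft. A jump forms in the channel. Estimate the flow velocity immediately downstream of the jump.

V₁ = q/y₁ = 85.6/2.39 = 35.8 ft/s. Fr₁ = V₁/√(g·y₁) = 35.8/√(32.2×2.39) = 4.08.
Sequent-depth ratio: y₂/y₁ = ½[√(1 + 8Fr₁²) − 1] = ½[√134.3 − 1] = 5.30.
y₂ = 5.30 × 2.39 = 12.7 ft.
V₂ = q/y₂ = 85.6/12.7 = 6.76 ft/s.

V₂ = 6.76 ft/s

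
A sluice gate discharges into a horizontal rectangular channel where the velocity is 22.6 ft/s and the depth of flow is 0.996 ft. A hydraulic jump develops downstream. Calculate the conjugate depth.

Fr₁ = V₁/√(g·y₁) = 22.6/√(32.2×0.996) = 3.99.
By Bélanger, y₂/y₁ = ½[√(1 + 8Fr₁²) − 1] = ½[√128.4 − 1] = 5.17.
y₂ = 5.17 × 0.996 = 5.15 ft.

y₂ = 5.15 ft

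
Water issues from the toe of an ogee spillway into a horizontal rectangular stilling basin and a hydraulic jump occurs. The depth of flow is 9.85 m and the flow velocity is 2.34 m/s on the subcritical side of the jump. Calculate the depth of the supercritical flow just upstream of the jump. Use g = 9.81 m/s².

Fr₂ = V₂/√(g·y₂) = 2.34/√(9.81×9.85) = 0.238.
From the momentum equation (using Fr₂), y₁/y₂ = ½[√(1 + 8Fr₂²) − 1] = ½[√1.453 − 1] = 0.103.
y₁ = 0.103 × 9.85 = 1.01 m.

y₁ = 1.01 m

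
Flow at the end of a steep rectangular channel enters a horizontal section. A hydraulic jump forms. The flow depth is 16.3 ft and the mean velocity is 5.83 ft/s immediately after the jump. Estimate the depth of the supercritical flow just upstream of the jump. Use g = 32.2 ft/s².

Fr₂ = V₂/√(g·y₂) = 5.83/√(32.2×16.3) = 0.254.
From the momentum equation (using Fr₂), y₁/y₂ = ½[√(1 + 8Fr₂²) − 1] = ½[√1.518 − 1] = 0.116.
y₁ = 0.116 × 16.3 = 1.89 ft.

y₁ = 1.89 ft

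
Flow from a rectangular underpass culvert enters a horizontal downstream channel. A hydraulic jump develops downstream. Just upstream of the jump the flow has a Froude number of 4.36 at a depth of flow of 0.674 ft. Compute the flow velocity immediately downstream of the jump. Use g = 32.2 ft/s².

Fr₁ = 4.36 (given).
Conjugate-depth relation: y₂/y₁ = ½[√(1 + 8Fr₁²) − 1] = ½[√153.1 − 1] = 5.69.
y₂ = 5.69 × 0.674 = 3.83 ft.
V₁ = Fr₁·√(g·y₁) = 4.36×√(32.2×0.674) = 20.3 ft/s; q = V₁·y₁ = 13.7 ft²/s.
V₂ = q/y₂ = 13.7/3.83 = 3.57 ft/s.

V₂ = 3.57 ft/s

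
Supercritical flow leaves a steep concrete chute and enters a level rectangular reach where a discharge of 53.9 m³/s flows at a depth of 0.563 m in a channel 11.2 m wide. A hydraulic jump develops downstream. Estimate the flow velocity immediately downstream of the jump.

V₂ = 1.83 m/s

q = Q/b = 53.9/11.2 = 4.81 m²/s; V₁ = q/y₁ = 8.55 m/s. Fr₁ = V₁/√(g·y₁) = 3.64.
By Bélanger, y₂/y₁ = ½[√(1 + 8Fr₁²) − 1] = ½[√106.8 − 1] = 4.67.
y₂ = 4.67 × 0.563 = 2.63 m.
V₂ = q/y₂ = 4.81/2.63 = 1.83 m/s.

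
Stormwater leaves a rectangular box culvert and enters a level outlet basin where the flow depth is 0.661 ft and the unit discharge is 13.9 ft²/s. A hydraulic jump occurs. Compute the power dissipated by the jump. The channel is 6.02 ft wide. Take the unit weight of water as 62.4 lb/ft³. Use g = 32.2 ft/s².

P = 32.2 hp

V₁ = q/y₁ = 13.9/0.661 = 21.0 ft/s. Fr₁ = V₁/√(g·y₁) = 21.0/√(32.2×0.661) = 4.56.
Bélanger equation: y₂/y₁ = ½[√(1 + 8Fr₁²) − 1] = ½[√167.2 − 1] = 5.97.
y₂ = 5.97 × 0.661 = 3.94 ft.
Head loss: ΔE = (y₂ − y₁)³/(4y₁y₂) = (3.94 − 0.661)³/(4×0.661×3.94) = 35.4/10.4 = 3.39 ft.
Q = q·b = 13.9 × 6.02 = 83.7 cfs. P = γ·Q·ΔE/550 = 62.4 × 83.7 × 3.39 / 550 = 32.2 hp.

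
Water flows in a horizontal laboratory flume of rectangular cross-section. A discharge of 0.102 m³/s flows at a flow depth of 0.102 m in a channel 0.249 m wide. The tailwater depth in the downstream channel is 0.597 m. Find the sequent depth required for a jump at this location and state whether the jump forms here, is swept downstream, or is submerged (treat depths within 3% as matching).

y₂ = 0.530 m; the jump is submerged

q = Q/b = 0.102/0.249 = 0.410 m²/s; V₁ = q/y₁ = 4.02 m/s. Fr₁ = V₁/√(g·y₁) = 4.01.
Bélanger equation: y₂/y₁ = ½[√(1 + 8Fr₁²) − 1] = ½[√130.0 − 1] = 5.20.
y₂ = 5.20 × 0.102 = 0.530 m.
Tailwater y_tw = 0.597 m: y_tw > y₂, so the jump is submerged.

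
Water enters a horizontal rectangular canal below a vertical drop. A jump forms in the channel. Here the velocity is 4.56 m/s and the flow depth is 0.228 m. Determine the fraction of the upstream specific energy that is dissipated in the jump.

Fr₁ = V₁/√(g·y₁) = 4.56/√(9.81×0.228) = 3.05.
Sequent-depth ratio: y₂/y₁ = ½[√(1 + 8Fr₁²) − 1] = ½[√75.37 − 1] = 3.84.
y₂ = 3.84 × 0.228 = 0.876 m.
E₁ = y₁ + V₁²/2g = 1.29 m. ΔE = (y₂ − y₁)³/(4y₁y₂) = 0.340 m. ΔE/E₁ = 0.340/1.29 = 0.264.

ΔE/E₁ = 0.264 (26.4%)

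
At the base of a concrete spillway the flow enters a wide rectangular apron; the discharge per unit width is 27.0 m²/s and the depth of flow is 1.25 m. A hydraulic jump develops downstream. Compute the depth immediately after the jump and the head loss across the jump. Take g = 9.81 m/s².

y₂ = 10.3 m; ΔE = 14.4 m

V₁ = q/y₁ = 27.0/1.25 = 21.6 m/s. Fr₁ = V₁/√(g·y₁) = 21.6/√(9.81×1.25) = 6.17.
Conjugate-depth relation: y₂/y₁ = ½[√(1 + 8Fr₁²) − 1] = ½[√305.4 − 1] = 8.24.
y₂ = 8.24 × 1.25 = 10.3 m.
V₂ = q/y₂ = 27.0/10.3 = 2.62 m/s. E₁ = y₁ + V₁²/2g = 25.0 m; E₂ = y₂ + V₂²/2g = 10.6 m. ΔE = E₁ − E₂ = 14.4 m.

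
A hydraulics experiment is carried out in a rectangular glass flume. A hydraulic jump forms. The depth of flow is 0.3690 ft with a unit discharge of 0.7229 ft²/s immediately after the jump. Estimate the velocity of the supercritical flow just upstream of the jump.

V₂ = q/y₂ = 0.7229/0.3690 = 1.959 ft/s; Fr₂ = V₂/√(g·y₂) = 0.5683.
From the momentum equation (using Fr₂), y₁/y₂ = ½[√(1 + 8Fr₂²) − 1] = ½[√3.5841 − 1] = 0.4466.
y₁ = 0.4466 × 0.3690 = 0.1648 ft.
V₁ = q/y₁ = 0.7229/0.1648 = 4.387 ft/s.

V₁ = 4.387 ft/s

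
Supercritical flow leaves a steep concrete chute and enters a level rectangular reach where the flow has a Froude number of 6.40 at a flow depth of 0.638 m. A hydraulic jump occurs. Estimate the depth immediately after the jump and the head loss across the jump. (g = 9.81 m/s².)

y₂ = 5.46 m; ΔE = 8.06 m

Fr₁ = 6.40 (given).
From the momentum equation for a rectangular channel, y₂/y₁ = ½[√(1 + 8Fr₁²) − 1] = ½[√328.7 − 1] = 8.56.
y₂ = 8.56 × 0.638 = 5.46 m.
Head loss: ΔE = (y₂ − y₁)³/(4y₁y₂) = (5.46 − 0.638)³/(4×0.638×5.46) = 112/13.9 = 8.06 m.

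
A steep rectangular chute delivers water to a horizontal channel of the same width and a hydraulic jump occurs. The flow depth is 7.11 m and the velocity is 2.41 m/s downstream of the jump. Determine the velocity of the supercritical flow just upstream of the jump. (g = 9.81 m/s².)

V₁ = 16.6 m/s

Fr₂ = V₂/√(g·y₂) = 2.41/√(9.81×7.11) = 0.289.
Since the conjugate-depth ratio holds either way, y₁/y₂ = ½[√(1 + 8Fr₂²) − 1] = ½[√1.666 − 1] = 0.145.
y₁ = 0.145 × 7.11 = 1.03 m.
V₁ = q/y₁ = 17.1/1.03 = 16.6 m/s.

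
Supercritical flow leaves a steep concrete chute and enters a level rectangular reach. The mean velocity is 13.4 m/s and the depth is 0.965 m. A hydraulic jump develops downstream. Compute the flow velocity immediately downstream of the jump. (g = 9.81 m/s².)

V₂ = 2.36 m/s

Fr₁ = V₁/√(g·y₁) = 13.4/√(9.81×0.965) = 4.36.
From the momentum equation for a rectangular channel, y₂/y₁ = ½[√(1 + 8Fr₁²) − 1] = ½[√152.7 − 1] = 5.68.
y₂ = 5.68 × 0.965 = 5.48 m.
q = V₁·y₁ = 13.4 × 0.965 = 12.9 m²/s.
V₂ = q/y₂ = 12.9/5.48 = 2.36 m/s.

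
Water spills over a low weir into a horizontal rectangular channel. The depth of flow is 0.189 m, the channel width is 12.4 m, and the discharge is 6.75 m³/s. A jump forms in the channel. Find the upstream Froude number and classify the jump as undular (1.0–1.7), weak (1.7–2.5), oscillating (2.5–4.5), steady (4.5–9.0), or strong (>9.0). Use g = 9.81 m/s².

Fr₁ = 2.12; weak jump

q = Q/b = 6.75/12.4 = 0.544 m²/s; V₁ = q/y₁ = 2.88 m/s. Fr₁ = V₁/√(g·y₁) = 2.12.
Fr₁ = 2.12 lies in the weak range.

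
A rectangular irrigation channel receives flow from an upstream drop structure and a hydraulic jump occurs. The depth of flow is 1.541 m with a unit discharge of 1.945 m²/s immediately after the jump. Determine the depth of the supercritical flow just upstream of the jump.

y₁ = 0.2755 m

V₂ = q/y₂ = 1.945/1.541 = 1.262 m/s; Fr₂ = V₂/√(g·y₂) = 0.3246.
Applying the sequent-depth relation in reverse, y₁/y₂ = ½[√(1 + 8Fr₂²) − 1] = ½[√1.8430 − 1] = 0.1788.
y₁ = 0.1788 × 1.541 = 0.2755 m.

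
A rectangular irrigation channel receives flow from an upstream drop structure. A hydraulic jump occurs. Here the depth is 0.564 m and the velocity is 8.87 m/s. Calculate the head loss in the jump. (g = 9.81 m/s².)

Fr₁ = V₁/√(g·y₁) = 8.87/√(9.81×0.564) = 3.77.
Bélanger equation: y₂/y₁ = ½[√(1 + 8Fr₁²) − 1] = ½[√114.8 − 1] = 4.86.
y₂ = 4.86 × 0.564 = 2.74 m.
Head loss: ΔE = (y₂ − y₁)³/(4y₁y₂) = (2.74 − 0.564)³/(4×0.564×2.74) = 10.3/6.18 = 1.67 m.

ΔE = 1.67 m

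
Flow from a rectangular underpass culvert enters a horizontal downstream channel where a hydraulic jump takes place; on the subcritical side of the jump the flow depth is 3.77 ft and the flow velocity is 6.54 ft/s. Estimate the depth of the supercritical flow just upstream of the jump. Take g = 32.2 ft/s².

y₁ = 1.80 ft

Fr₂ = V₂/√(g·y₂) = 6.54/√(32.2×3.77) = 0.594.
Since the conjugate-depth ratio holds either way, y₁/y₂ = ½[√(1 + 8Fr₂²) − 1] = ½[√3.819 − 1] = 0.477.
y₁ = 0.477 × 3.77 = 1.80 ft.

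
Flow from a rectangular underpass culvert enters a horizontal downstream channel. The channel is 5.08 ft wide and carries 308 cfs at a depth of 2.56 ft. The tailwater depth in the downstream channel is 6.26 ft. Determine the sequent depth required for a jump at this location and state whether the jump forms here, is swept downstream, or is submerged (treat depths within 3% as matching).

y₂ = 8.25 ft; the jump is swept downstream

q = Q/b = 308/5.08 = 60.6 ft²/s; V₁ = q/y₁ = 23.7 ft/s. Fr₁ = V₁/√(g·y₁) = 2.61.
Bélanger equation: y₂/y₁ = ½[√(1 + 8Fr₁²) − 1] = ½[√55.44 − 1] = 3.22.
y₂ = 3.22 × 2.56 = 8.25 ft.
Tailwater y_tw = 6.26 ft: y_tw < y₂, so the jump is swept downstream.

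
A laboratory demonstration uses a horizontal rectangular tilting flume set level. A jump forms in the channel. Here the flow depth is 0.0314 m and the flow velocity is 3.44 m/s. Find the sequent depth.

Fr₁ = V₁/√(g·y₁) = 3.44/√(9.81×0.0314) = 6.20.
From the momentum equation for a rectangular channel, y₂/y₁ = ½[√(1 + 8Fr₁²) − 1] = ½[√308.3 − 1] = 8.28.
y₂ = 8.28 × 0.0314 = 0.260 m.

y₂ = 0.260 m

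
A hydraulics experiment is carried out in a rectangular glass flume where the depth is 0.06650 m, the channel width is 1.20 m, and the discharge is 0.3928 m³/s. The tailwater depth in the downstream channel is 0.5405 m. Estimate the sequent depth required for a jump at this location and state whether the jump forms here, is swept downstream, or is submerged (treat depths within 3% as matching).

q = Q/b = 0.3928/1.20 = 0.3273 m²/s; V₁ = q/y₁ = 4.922 m/s. Fr₁ = V₁/√(g·y₁) = 6.094.
Bélanger equation: y₂/y₁ = ½[√(1 + 8Fr₁²) − 1] = ½[√298.12 − 1] = 8.133.
y₂ = 8.133 × 0.06650 = 0.5409 m.
Tailwater y_tw = 0.5405 m: y_tw ≈ y₂, so the jump forms here.

y₂ = 0.5409 m; the jump forms here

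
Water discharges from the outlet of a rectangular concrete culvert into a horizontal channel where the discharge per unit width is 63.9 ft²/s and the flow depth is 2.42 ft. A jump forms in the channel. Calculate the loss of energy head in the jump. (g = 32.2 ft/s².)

V₁ = q/y₁ = 63.9/2.42 = 26.4 ft/s. Fr₁ = V₁/√(g·y₁) = 26.4/√(32.2×2.42) = 2.99.
By Bélanger, y₂/y₁ = ½[√(1 + 8Fr₁²) − 1] = ½[√72.58 − 1] = 3.76.
y₂ = 3.76 × 2.42 = 9.10 ft.
V₂ = q/y₂ = 63.9/9.10 = 7.02 ft/s. E₁ = y₁ + V₁²/2g = 13.2 ft; E₂ = y₂ + V₂²/2g = 9.86 ft. ΔE = E₁ − E₂ = 3.38 ft.

ΔE = 3.38 ft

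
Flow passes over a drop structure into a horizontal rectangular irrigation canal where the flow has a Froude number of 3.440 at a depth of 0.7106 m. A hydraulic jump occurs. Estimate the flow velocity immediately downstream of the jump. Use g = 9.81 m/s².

V₂ = 2.069 m/s

Fr₁ = 3.440 (given).
From the momentum equation for a rectangular channel, y₂/y₁ = ½[√(1 + 8Fr₁²) − 1] = ½[√95.669 − 1] = 4.391.
y₂ = 4.391 × 0.7106 = 3.120 m.
V₁ = Fr₁·√(g·y₁) = 3.440×√(9.81×0.7106) = 9.083 m/s; q = V₁·y₁ = 6.454 m²/s.
V₂ = q/y₂ = 6.454/3.120 = 2.069 m/s.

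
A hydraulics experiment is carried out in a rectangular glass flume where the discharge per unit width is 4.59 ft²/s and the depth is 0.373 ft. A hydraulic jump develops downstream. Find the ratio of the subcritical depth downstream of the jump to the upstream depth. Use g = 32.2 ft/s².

V₁ = q/y₁ = 4.59/0.373 = 12.3 ft/s. Fr₁ = V₁/√(g·y₁) = 12.3/√(32.2×0.373) = 3.55.
Bélanger equation: y₂/y₁ = ½[√(1 + 8Fr₁²) − 1] = ½[√101.9 − 1] = 4.55.

y₂/y₁ = 4.55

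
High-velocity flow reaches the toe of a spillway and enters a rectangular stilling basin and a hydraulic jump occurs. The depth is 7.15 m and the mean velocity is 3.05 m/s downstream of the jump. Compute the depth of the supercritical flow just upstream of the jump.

y₁ = 1.56 m

Fr₂ = V₂/√(g·y₂) = 3.05/√(9.81×7.15) = 0.364.
The Bélanger relation is symmetric: y₁/y₂ = ½[√(1 + 8Fr₂²) − 1] = ½[√2.061 − 1] = 0.218.
y₁ = 0.218 × 7.15 = 1.56 m.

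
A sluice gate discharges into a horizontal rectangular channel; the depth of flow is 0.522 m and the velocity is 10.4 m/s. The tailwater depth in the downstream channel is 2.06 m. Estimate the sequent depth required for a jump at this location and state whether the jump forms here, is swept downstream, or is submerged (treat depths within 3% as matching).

Fr₁ = V₁/√(g·y₁) = 10.4/√(9.81×0.522) = 4.60.
Conjugate-depth relation: y₂/y₁ = ½[√(1 + 8Fr₁²) − 1] = ½[√170.0 − 1] = 6.02.
y₂ = 6.02 × 0.522 = 3.14 m.
Tailwater y_tw = 2.06 m: y_tw < y₂, so the jump is swept downstream.

y₂ = 3.14 m; the jump is swept downstream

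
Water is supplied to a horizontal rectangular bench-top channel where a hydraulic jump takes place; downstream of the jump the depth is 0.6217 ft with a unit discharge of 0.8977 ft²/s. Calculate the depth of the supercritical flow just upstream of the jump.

y₁ = 0.1100 ft

V₂ = q/y₂ = 0.8977/0.6217 = 1.444 ft/s; Fr₂ = V₂/√(g·y₂) = 0.3227.
Since the conjugate-depth ratio holds either way, y₁/y₂ = ½[√(1 + 8Fr₂²) − 1] = ½[√1.8332 − 1] = 0.1770.
y₁ = 0.1770 × 0.6217 = 0.1100 ft.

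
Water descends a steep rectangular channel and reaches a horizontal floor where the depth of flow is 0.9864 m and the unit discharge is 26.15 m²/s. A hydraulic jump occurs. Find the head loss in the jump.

V₁ = q/y₁ = 26.15/0.9864 = 26.51 m/s. Fr₁ = V₁/√(g·y₁) = 26.51/√(9.81×0.9864) = 8.522.
By Bélanger, y₂/y₁ = ½[√(1 + 8Fr₁²) − 1] = ½[√582.04 − 1] = 11.56.
y₂ = 11.56 × 0.9864 = 11.41 m.
V₂ = q/y₂ = 26.15/11.41 = 2.293 m/s. E₁ = y₁ + V₁²/2g = 36.81 m; E₂ = y₂ + V₂²/2g = 11.67 m. ΔE = E₁ − E₂ = 25.13 m.

ΔE = 25.13 m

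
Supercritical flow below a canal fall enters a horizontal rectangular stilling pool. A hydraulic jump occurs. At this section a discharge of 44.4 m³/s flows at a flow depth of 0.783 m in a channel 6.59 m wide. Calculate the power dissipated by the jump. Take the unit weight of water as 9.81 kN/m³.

q = Q/b = 44.4/6.59 = 6.74 m²/s; V₁ = q/y₁ = 8.60 m/s. Fr₁ = V₁/√(g·y₁) = 3.10.
Sequent-depth ratio: y₂/y₁ = ½[√(1 + 8Fr₁²) − 1] = ½[√78.11 − 1] = 3.92.
y₂ = 3.92 × 0.783 = 3.07 m.
Head loss: ΔE = (y₂ − y₁)³/(4y₁y₂) = (3.07 − 0.783)³/(4×0.783×3.07) = 11.9/9.61 = 1.24 m.
P = γ·Q·ΔE = 9.81 × 44.4 × 1.24 = 541 kW.

P = 541 kW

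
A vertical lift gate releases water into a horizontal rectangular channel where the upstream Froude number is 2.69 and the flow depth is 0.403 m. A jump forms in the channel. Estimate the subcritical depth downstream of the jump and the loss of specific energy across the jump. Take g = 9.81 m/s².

y₂ = 1.34 m; ΔE = 0.385 m

Fr₁ = 2.69 (given).
From the momentum equation for a rectangular channel, y₂/y₁ = ½[√(1 + 8Fr₁²) − 1] = ½[√58.89 − 1] = 3.34.
y₂ = 3.34 × 0.403 = 1.34 m.
V₁ = Fr₁·√(g·y₁) = 2.69×√(9.81×0.403) = 5.35 m/s; q = V₁·y₁ = 2.16 m²/s. V₂ = q/y₂ = 2.16/1.34 = 1.60 m/s. E₁ = y₁ + V₁²/2g = 1.86 m; E₂ = y₂ + V₂²/2g = 1.48 m. ΔE = E₁ − E₂ = 0.385 m.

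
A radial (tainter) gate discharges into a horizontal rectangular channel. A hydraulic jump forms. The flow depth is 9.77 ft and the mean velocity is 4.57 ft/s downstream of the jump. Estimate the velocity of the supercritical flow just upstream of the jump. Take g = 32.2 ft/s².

Fr₂ = V₂/√(g·y₂) = 4.57/√(32.2×9.77) = 0.258.
From the momentum equation (using Fr₂), y₁/y₂ = ½[√(1 + 8Fr₂²) − 1] = ½[√1.531 − 1] = 0.119.
y₁ = 0.119 × 9.77 = 1.16 ft.
V₁ = q/y₁ = 44.6/1.16 = 38.5 ft/s.

V₁ = 38.5 ft/s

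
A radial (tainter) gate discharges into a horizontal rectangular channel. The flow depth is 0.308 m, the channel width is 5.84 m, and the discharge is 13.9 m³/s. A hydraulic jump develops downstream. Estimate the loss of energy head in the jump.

q = Q/b = 13.9/5.84 = 2.38 m²/s; V₁ = q/y₁ = 7.73 m/s. Fr₁ = V₁/√(g·y₁) = 4.45.
By Bélanger, y₂/y₁ = ½[√(1 + 8Fr₁²) − 1] = ½[√159.1 − 1] = 5.81.
y₂ = 5.81 × 0.308 = 1.79 m.
V₂ = q/y₂ = 2.38/1.79 = 1.33 m/s. E₁ = y₁ + V₁²/2g = 3.35 m; E₂ = y₂ + V₂²/2g = 1.88 m. ΔE = E₁ − E₂ = 1.47 m.

ΔE = 1.47 m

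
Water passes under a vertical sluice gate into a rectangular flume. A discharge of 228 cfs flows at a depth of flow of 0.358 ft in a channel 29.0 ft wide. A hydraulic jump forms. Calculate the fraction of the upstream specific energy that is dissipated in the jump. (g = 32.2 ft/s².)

q = Q/b = 228/29.0 = 7.86 ft²/s; V₁ = q/y₁ = 22.0 ft/s. Fr₁ = V₁/√(g·y₁) = 6.47.
Bélanger equation: y₂/y₁ = ½[√(1 + 8Fr₁²) − 1] = ½[√335.7 − 1] = 8.66.
y₂ = 8.66 × 0.358 = 3.10 ft.
E₁ = y₁ + V₁²/2g = 7.85 ft. ΔE = (y₂ − y₁)³/(4y₁y₂) = 4.65 ft. ΔE/E₁ = 4.65/7.85 = 0.592.

ΔE/E₁ = 0.592 (59.2%)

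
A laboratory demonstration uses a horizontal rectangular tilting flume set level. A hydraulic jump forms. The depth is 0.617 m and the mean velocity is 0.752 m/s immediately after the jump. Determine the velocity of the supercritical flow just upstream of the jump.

V₁ = 4.67 m/s

Fr₂ = V₂/√(g·y₂) = 0.752/√(9.81×0.617) = 0.306.
Applying the sequent-depth relation in reverse, y₁/y₂ = ½[√(1 + 8Fr₂²) − 1] = ½[√1.747 − 1] = 0.161.
y₁ = 0.161 × 0.617 = 0.0993 m.
V₁ = q/y₁ = 0.464/0.0993 = 4.67 m/s.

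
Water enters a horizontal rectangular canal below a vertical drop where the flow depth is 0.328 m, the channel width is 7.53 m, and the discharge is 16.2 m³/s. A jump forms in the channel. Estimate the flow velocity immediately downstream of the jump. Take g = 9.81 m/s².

V₂ = 1.40 m/s

q = Q/b = 16.2/7.53 = 2.15 m²/s; V₁ = q/y₁ = 6.56 m/s. Fr₁ = V₁/√(g·y₁) = 3.66.
By Bélanger, y₂/y₁ = ½[√(1 + 8Fr₁²) − 1] = ½[√108.0 − 1] = 4.70.
y₂ = 4.70 × 0.328 = 1.54 m.
V₂ = q/y₂ = 2.15/1.54 = 1.40 m/s.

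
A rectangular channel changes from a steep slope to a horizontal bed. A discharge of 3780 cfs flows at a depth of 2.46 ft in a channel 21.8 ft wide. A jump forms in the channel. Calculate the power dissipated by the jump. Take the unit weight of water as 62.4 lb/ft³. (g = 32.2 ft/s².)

P = 22551 hp

q = Q/b = 3780/21.8 = 173 ft²/s; V₁ = q/y₁ = 70.5 ft/s. Fr₁ = V₁/√(g·y₁) = 7.92.
Conjugate-depth relation: y₂/y₁ = ½[√(1 + 8Fr₁²) − 1] = ½[√502.8 − 1] = 10.7.
y₂ = 10.7 × 2.46 = 26.3 ft.
Head loss: ΔE = (y₂ − y₁)³/(4y₁y₂) = (26.3 − 2.46)³/(4×2.46×26.3) = 13634/259 = 52.6 ft.
P = γ·Q·ΔE/550 = 62.4 × 3780 × 52.6 / 550 = 22551 hp.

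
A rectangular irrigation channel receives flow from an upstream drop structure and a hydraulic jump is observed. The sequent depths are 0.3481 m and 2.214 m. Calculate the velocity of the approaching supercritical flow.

V₁ = 8.940 m/s

For a rectangular channel the momentum equation gives q² = ½·g·y₁·y₂·(y₁ + y₂) = ½×9.81×0.3481×2.214×2.562 = 9.685.
q = √9.685 = 3.112 m²/s.
V₁ = q/y₁ = 3.112/0.3481 = 8.940 m/s.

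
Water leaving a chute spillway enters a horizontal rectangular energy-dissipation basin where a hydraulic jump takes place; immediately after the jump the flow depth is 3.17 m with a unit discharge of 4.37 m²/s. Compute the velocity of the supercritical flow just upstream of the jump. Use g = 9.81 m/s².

V₁ = 12.5 m/s

V₂ = q/y₂ = 4.37/3.17 = 1.38 m/s; Fr₂ = V₂/√(g·y₂) = 0.247.
The Bélanger relation is symmetric: y₁/y₂ = ½[√(1 + 8Fr₂²) − 1] = ½[√1.489 − 1] = 0.110.
y₁ = 0.110 × 3.17 = 0.349 m.
V₁ = q/y₁ = 4.37/0.349 = 12.5 m/s.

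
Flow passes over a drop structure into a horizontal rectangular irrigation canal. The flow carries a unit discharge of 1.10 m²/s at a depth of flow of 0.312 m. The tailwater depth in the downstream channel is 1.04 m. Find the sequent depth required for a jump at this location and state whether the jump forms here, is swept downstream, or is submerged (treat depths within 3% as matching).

y₂ = 0.747 m; the jump is submerged

V₁ = q/y₁ = 1.10/0.312 = 3.53 m/s. Fr₁ = V₁/√(g·y₁) = 3.53/√(9.81×0.312) = 2.02.
Sequent-depth ratio: y₂/y₁ = ½[√(1 + 8Fr₁²) − 1] = ½[√33.49 − 1] = 2.39.
y₂ = 2.39 × 0.312 = 0.747 m.
Tailwater y_tw = 1.04 m: y_tw > y₂, so the jump is submerged.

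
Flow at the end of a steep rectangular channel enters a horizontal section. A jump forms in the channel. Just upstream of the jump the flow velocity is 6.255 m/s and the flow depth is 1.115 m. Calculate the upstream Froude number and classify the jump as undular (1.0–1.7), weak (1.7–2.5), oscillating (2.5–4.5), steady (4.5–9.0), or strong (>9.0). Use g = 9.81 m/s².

Fr₁ = V₁/√(g·y₁) = 6.255/√(9.81×1.115) = 1.891.
Fr₁ = 1.891 lies in the weak range.

Fr₁ = 1.891; weak jump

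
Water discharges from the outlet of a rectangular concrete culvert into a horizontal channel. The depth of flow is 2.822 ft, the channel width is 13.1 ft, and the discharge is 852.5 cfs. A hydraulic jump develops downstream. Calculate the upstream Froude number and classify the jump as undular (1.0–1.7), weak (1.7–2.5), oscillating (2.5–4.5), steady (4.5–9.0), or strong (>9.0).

Fr₁ = 2.419; weak jump

q = Q/b = 852.5/13.1 = 65.08 ft²/s; V₁ = q/y₁ = 23.06 ft/s. Fr₁ = V₁/√(g·y₁) = 2.419.
Fr₁ = 2.419 lies in the weak range.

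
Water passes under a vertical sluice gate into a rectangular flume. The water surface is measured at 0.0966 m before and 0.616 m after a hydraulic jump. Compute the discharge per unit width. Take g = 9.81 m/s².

For a rectangular channel the momentum equation gives q² = ½·g·y₁·y₂·(y₁ + y₂) = ½×9.81×0.0966×0.616×0.713 = 0.208.
q = √0.208 = 0.456 m²/s.

q = 0.456 m²/s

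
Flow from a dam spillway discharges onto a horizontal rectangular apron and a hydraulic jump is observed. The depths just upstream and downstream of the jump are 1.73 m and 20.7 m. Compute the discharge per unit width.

For a rectangular channel the momentum equation gives q² = ½·g·y₁·y₂·(y₁ + y₂) = ½×9.81×1.73×20.7×22.4 = 3940.
q = √3940 = 62.8 m²/s.

q = 62.8 m²/s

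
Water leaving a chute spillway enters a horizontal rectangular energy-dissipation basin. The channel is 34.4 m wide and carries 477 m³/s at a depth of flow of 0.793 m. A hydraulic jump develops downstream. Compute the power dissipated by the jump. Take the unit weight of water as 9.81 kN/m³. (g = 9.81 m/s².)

q = Q/b = 477/34.4 = 13.9 m²/s; V₁ = q/y₁ = 17.5 m/s. Fr₁ = V₁/√(g·y₁) = 6.27.
Conjugate-depth relation: y₂/y₁ = ½[√(1 + 8Fr₁²) − 1] = ½[√315.4 − 1] = 8.38.
y₂ = 8.38 × 0.793 = 6.65 m.
Head loss: ΔE = (y₂ − y₁)³/(4y₁y₂) = (6.65 − 0.793)³/(4×0.793×6.65) = 200/21.1 = 9.51 m.
P = γ·Q·ΔE = 9.81 × 477 × 9.51 = 44498 kW.

P = 44498 kW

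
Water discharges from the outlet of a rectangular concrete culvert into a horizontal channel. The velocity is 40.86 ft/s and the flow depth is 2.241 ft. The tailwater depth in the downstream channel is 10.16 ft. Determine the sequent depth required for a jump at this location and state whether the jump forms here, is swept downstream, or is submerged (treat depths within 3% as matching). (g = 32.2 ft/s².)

y₂ = 14.16 ft; the jump is swept downstream

Fr₁ = V₁/√(g·y₁) = 40.86/√(32.2×2.241) = 4.810.
Sequent-depth ratio: y₂/y₁ = ½[√(1 + 8Fr₁²) − 1] = ½[√186.09 − 1] = 6.321.
y₂ = 6.321 × 2.241 = 14.16 ft.
Tailwater y_tw = 10.16 ft: y_tw < y₂, so the jump is swept downstream.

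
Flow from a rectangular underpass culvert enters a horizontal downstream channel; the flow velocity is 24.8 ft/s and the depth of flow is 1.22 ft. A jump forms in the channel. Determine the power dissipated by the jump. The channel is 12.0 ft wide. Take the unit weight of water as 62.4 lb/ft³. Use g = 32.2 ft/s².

Fr₁ = V₁/√(g·y₁) = 24.8/√(32.2×1.22) = 3.96.
From the momentum equation for a rectangular channel, y₂/y₁ = ½[√(1 + 8Fr₁²) − 1] = ½[√126.2 − 1] = 5.12.
y₂ = 5.12 × 1.22 = 6.24 ft.
q = V₁·y₁ = 24.8 × 1.22 = 30.3 ft²/s. V₂ = q/y₂ = 30.3/6.24 = 4.85 ft/s. E₁ = y₁ + V₁²/2g = 10.8 ft; E₂ = y₂ + V₂²/2g = 6.61 ft. ΔE = E₁ − E₂ = 4.16 ft.
Q = q·b = 30.3 × 12.0 = 363 cfs. P = γ·Q·ΔE/550 = 62.4 × 363 × 4.16 / 550 = 171 hp.

P = 171 hp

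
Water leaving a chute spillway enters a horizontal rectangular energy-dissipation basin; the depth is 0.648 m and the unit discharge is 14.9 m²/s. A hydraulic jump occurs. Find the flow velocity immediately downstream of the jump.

V₁ = q/y₁ = 14.9/0.648 = 23.0 m/s. Fr₁ = V₁/√(g·y₁) = 23.0/√(9.81×0.648) = 9.12.
By Bélanger, y₂/y₁ = ½[√(1 + 8Fr₁²) − 1] = ½[√666.4 − 1] = 12.4.
y₂ = 12.4 × 0.648 = 8.04 m.
V₂ = q/y₂ = 14.9/8.04 = 1.85 m/s.

V₂ = 1.85 m/s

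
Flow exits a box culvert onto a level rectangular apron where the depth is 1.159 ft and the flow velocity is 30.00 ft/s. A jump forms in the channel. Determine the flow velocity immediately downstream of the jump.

Fr₁ = V₁/√(g·y₁) = 30.00/√(32.2×1.159) = 4.911.
Conjugate-depth relation: y₂/y₁ = ½[√(1 + 8Fr₁²) − 1] = ½[√193.93 − 1] = 6.463.
y₂ = 6.463 × 1.159 = 7.490 ft.
q = V₁·y₁ = 30.00 × 1.159 = 34.77 ft²/s.
V₂ = q/y₂ = 34.77/7.490 = 4.642 ft/s.

V₂ = 4.642 ft/s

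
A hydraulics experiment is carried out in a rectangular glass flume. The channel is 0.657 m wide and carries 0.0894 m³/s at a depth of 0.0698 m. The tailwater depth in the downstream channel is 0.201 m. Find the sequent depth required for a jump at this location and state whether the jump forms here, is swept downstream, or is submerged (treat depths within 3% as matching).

q = Q/b = 0.0894/0.657 = 0.136 m²/s; V₁ = q/y₁ = 1.95 m/s. Fr₁ = V₁/√(g·y₁) = 2.36.
Conjugate-depth relation: y₂/y₁ = ½[√(1 + 8Fr₁²) − 1] = ½[√45.40 − 1] = 2.87.
y₂ = 2.87 × 0.0698 = 0.200 m.
Tailwater y_tw = 0.201 m: y_tw ≈ y₂, so the jump forms here.

y₂ = 0.200 m; the jump forms here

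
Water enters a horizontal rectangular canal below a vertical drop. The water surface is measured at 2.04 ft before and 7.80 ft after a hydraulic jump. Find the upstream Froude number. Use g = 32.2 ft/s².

For a rectangular channel the momentum equation gives q² = ½·g·y₁·y₂·(y₁ + y₂) = ½×32.2×2.04×7.80×9.84 = 2521.
q = √2521 = 50.2 ft²/s.
V₁ = q/y₁ = 24.6 ft/s; Fr₁ = V₁/√(g·y₁) = 3.04.

Fr₁ = 3.04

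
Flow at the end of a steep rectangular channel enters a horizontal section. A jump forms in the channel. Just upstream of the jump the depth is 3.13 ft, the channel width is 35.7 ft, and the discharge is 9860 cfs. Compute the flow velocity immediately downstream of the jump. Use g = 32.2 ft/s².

V₂ = 7.39 ft/s

q = Q/b = 9860/35.7 = 276 ft²/s; V₁ = q/y₁ = 88.2 ft/s. Fr₁ = V₁/√(g·y₁) = 8.79.
Conjugate-depth relation: y₂/y₁ = ½[√(1 + 8Fr₁²) − 1] = ½[√619.0 − 1] = 11.9.
y₂ = 11.9 × 3.13 = 37.4 ft.
V₂ = q/y₂ = 276/37.4 = 7.39 ft/s.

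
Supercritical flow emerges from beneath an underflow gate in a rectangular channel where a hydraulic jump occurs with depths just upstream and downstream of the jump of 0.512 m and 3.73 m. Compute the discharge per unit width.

For a rectangular channel the momentum equation gives q² = ½·g·y₁·y₂·(y₁ + y₂) = ½×9.81×0.512×3.73×4.24 = 39.7.
q = √39.7 = 6.30 m²/s.

q = 6.30 m²/s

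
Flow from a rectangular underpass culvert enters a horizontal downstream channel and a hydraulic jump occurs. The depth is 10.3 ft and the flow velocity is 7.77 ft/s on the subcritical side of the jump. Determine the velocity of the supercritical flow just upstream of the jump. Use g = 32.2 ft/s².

V₁ = 27.4 ft/s

Fr₂ = V₂/√(g·y₂) = 7.77/√(32.2×10.3) = 0.427.
Since the conjugate-depth ratio holds either way, y₁/y₂ = ½[√(1 + 8Fr₂²) − 1] = ½[√2.456 − 1] = 0.284.
y₁ = 0.284 × 10.3 = 2.92 ft.
V₁ = q/y₁ = 80.0/2.92 = 27.4 ft/s.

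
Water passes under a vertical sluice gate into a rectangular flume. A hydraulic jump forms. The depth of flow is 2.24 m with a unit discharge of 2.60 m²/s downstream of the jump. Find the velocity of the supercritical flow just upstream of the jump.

V₂ = q/y₂ = 2.60/2.24 = 1.16 m/s; Fr₂ = V₂/√(g·y₂) = 0.248.
From the momentum equation (using Fr₂), y₁/y₂ = ½[√(1 + 8Fr₂²) − 1] = ½[√1.490 − 1] = 0.110.
y₁ = 0.110 × 2.24 = 0.247 m.
V₁ = q/y₁ = 2.60/0.247 = 10.5 m/s.

V₁ = 10.5 m/s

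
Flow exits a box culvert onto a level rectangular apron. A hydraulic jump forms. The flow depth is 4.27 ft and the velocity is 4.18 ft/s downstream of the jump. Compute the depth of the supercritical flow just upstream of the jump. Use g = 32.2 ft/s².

y₁ = 0.897 ft

Fr₂ = V₂/√(g·y₂) = 4.18/√(32.2×4.27) = 0.356.
Applying the sequent-depth relation in reverse, y₁/y₂ = ½[√(1 + 8Fr₂²) − 1] = ½[√2.017 − 1] = 0.210.
y₁ = 0.210 × 4.27 = 0.897 ft.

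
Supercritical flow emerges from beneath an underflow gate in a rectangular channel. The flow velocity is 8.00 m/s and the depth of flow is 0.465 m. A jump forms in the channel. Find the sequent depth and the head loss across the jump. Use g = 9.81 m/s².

y₂ = 2.24 m; ΔE = 1.34 m

Fr₁ = V₁/√(g·y₁) = 8.00/√(9.81×0.465) = 3.75.
Sequent-depth ratio: y₂/y₁ = ½[√(1 + 8Fr₁²) − 1] = ½[√113.2 − 1] = 4.82.
y₂ = 4.82 × 0.465 = 2.24 m.
q = V₁·y₁ = 8.00 × 0.465 = 3.72 m²/s. V₂ = q/y₂ = 3.72/2.24 = 1.66 m/s. E₁ = y₁ + V₁²/2g = 3.73 m; E₂ = y₂ + V₂²/2g = 2.38 m. ΔE = E₁ − E₂ = 1.34 m.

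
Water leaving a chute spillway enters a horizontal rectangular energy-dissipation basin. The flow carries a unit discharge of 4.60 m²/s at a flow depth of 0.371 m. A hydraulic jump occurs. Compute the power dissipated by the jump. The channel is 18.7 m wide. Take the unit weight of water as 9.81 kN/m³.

V₁ = q/y₁ = 4.60/0.371 = 12.4 m/s. Fr₁ = V₁/√(g·y₁) = 12.4/√(9.81×0.371) = 6.50.
By Bélanger, y₂/y₁ = ½[√(1 + 8Fr₁²) − 1] = ½[√338.9 − 1] = 8.70.
y₂ = 8.70 × 0.371 = 3.23 m.
V₂ = q/y₂ = 4.60/3.23 = 1.42 m/s. E₁ = y₁ + V₁²/2g = 8.21 m; E₂ = y₂ + V₂²/2g = 3.33 m. ΔE = E₁ − E₂ = 4.87 m.
Q = q·b = 4.60 × 18.7 = 86.0 m³/s. P = γ·Q·ΔE = 9.81 × 86.0 × 4.87 = 4113 kW.

P = 4113 kW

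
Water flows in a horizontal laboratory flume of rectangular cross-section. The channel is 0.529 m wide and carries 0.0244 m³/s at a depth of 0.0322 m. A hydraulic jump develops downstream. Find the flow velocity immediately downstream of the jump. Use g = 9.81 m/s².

q = Q/b = 0.0244/0.529 = 0.0461 m²/s; V₁ = q/y₁ = 1.43 m/s. Fr₁ = V₁/√(g·y₁) = 2.55.
Bélanger equation: y₂/y₁ = ½[√(1 + 8Fr₁²) − 1] = ½[√52.97 − 1] = 3.14.
y₂ = 3.14 × 0.0322 = 0.101 m.
V₂ = q/y₂ = 0.0461/0.101 = 0.456 m/s.

V₂ = 0.456 m/s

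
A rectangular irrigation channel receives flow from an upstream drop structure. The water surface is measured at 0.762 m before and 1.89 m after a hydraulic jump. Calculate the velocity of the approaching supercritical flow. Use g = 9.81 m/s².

V₁ = 5.68 m/s

For a rectangular channel the momentum equation gives q² = ½·g·y₁·y₂·(y₁ + y₂) = ½×9.81×0.762×1.89×2.65 = 18.7.
q = √18.7 = 4.33 m²/s.
V₁ = q/y₁ = 4.33/0.762 = 5.68 m/s.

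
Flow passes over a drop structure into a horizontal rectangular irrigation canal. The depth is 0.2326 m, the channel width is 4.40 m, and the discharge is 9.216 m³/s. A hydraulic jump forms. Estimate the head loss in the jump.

q = Q/b = 9.216/4.40 = 2.095 m²/s; V₁ = q/y₁ = 9.005 m/s. Fr₁ = V₁/√(g·y₁) = 5.961.
By Bélanger, y₂/y₁ = ½[√(1 + 8Fr₁²) − 1] = ½[√285.30 − 1] = 7.945.
y₂ = 7.945 × 0.2326 = 1.848 m.
Head loss: ΔE = (y₂ − y₁)³/(4y₁y₂) = (1.848 − 0.2326)³/(4×0.2326×1.848) = 4.216/1.719 = 2.452 m.

ΔE = 2.452 m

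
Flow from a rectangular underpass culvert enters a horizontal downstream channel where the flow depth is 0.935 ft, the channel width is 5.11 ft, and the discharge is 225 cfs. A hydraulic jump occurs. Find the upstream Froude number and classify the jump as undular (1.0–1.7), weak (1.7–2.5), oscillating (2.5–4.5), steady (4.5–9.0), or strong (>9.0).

Fr₁ = 8.58; steady jump

q = Q/b = 225/5.11 = 44.0 ft²/s; V₁ = q/y₁ = 47.1 ft/s. Fr₁ = V₁/√(g·y₁) = 8.58.
Fr₁ = 8.58 lies in the steady range.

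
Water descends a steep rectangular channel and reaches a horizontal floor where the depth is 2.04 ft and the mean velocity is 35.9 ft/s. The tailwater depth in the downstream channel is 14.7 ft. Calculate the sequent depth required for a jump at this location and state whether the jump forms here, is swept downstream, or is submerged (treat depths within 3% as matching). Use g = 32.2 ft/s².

y₂ = 11.8 ft; the jump is submerged

Fr₁ = V₁/√(g·y₁) = 35.9/√(32.2×2.04) = 4.43.
Conjugate-depth relation: y₂/y₁ = ½[√(1 + 8Fr₁²) − 1] = ½[√158.0 − 1] = 5.78.
y₂ = 5.78 × 2.04 = 11.8 ft.
Tailwater y_tw = 14.7 ft: y_tw > y₂, so the jump is submerged.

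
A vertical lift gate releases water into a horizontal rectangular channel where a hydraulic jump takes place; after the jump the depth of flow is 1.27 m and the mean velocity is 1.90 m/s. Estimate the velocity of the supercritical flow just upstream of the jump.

Fr₂ = V₂/√(g·y₂) = 1.90/√(9.81×1.27) = 0.538.
Applying the sequent-depth relation in reverse, y₁/y₂ = ½[√(1 + 8Fr₂²) − 1] = ½[√3.318 − 1] = 0.411.
y₁ = 0.411 × 1.27 = 0.522 m.
V₁ = q/y₁ = 2.41/0.522 = 4.63 m/s.

V₁ = 4.63 m/s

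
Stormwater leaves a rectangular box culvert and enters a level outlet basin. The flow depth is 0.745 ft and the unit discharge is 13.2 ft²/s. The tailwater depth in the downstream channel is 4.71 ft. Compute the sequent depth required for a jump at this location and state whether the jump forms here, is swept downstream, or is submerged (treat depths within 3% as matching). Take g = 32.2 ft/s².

y₂ = 3.46 ft; the jump is submerged

V₁ = q/y₁ = 13.2/0.745 = 17.7 ft/s. Fr₁ = V₁/√(g·y₁) = 17.7/√(32.2×0.745) = 3.62.
Conjugate-depth relation: y₂/y₁ = ½[√(1 + 8Fr₁²) − 1] = ½[√105.7 − 1] = 4.64.
y₂ = 4.64 × 0.745 = 3.46 ft.
Tailwater y_tw = 4.71 ft: y_tw > y₂, so the jump is submerged.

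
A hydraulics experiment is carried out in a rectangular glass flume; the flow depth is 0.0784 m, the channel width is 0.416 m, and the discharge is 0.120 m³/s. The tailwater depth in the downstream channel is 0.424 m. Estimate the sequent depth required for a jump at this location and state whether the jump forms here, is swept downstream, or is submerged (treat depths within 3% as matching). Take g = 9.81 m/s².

y₂ = 0.428 m; the jump forms here

q = Q/b = 0.120/0.416 = 0.288 m²/s; V₁ = q/y₁ = 3.68 m/s. Fr₁ = V₁/√(g·y₁) = 4.20.
Bélanger equation: y₂/y₁ = ½[√(1 + 8Fr₁²) − 1] = ½[√141.8 − 1] = 5.45.
y₂ = 5.45 × 0.0784 = 0.428 m.
Tailwater y_tw = 0.424 m: y_tw ≈ y₂, so the jump forms here.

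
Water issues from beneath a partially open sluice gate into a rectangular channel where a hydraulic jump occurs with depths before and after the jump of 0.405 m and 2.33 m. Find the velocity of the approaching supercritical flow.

V₁ = 8.79 m/s

For a rectangular channel the momentum equation gives q² = ½·g·y₁·y₂·(y₁ + y₂) = ½×9.81×0.405×2.33×2.74 = 12.7.
q = √12.7 = 3.56 m²/s.
V₁ = q/y₁ = 3.56/0.405 = 8.79 m/s.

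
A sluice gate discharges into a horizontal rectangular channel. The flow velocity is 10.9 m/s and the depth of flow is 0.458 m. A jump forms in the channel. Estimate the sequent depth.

Fr₁ = V₁/√(g·y₁) = 10.9/√(9.81×0.458) = 5.14.
Bélanger equation: y₂/y₁ = ½[√(1 + 8Fr₁²) − 1] = ½[√212.5 − 1] = 6.79.
y₂ = 6.79 × 0.458 = 3.11 m.

y₂ = 3.11 m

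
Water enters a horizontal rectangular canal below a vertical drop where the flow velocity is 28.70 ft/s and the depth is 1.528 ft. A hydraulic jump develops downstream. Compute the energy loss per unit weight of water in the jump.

Fr₁ = V₁/√(g·y₁) = 28.70/√(32.2×1.528) = 4.092.
Bélanger equation: y₂/y₁ = ½[√(1 + 8Fr₁²) − 1] = ½[√134.93 − 1] = 5.308.
y₂ = 5.308 × 1.528 = 8.111 ft.
Head loss: ΔE = (y₂ − y₁)³/(4y₁y₂) = (8.111 − 1.528)³/(4×1.528×8.111) = 285.2/49.57 = 5.754 ft.

ΔE = 5.754 ft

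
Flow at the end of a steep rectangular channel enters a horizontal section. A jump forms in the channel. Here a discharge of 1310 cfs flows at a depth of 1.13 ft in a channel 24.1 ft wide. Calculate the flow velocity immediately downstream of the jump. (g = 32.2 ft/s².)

V₂ = 4.46 ft/s

q = Q/b = 1310/24.1 = 54.4 ft²/s; V₁ = q/y₁ = 48.1 ft/s. Fr₁ = V₁/√(g·y₁) = 7.97.
Conjugate-depth relation: y₂/y₁ = ½[√(1 + 8Fr₁²) − 1] = ½[√509.8 − 1] = 10.8.
y₂ = 10.8 × 1.13 = 12.2 ft.
V₂ = q/y₂ = 54.4/12.2 = 4.46 ft/s.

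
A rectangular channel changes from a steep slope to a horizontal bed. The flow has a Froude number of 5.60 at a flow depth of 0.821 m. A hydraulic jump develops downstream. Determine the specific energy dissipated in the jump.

Fr₁ = 5.60 (given).
Sequent-depth ratio: y₂/y₁ = ½[√(1 + 8Fr₁²) − 1] = ½[√251.9 − 1] = 7.44.
y₂ = 7.44 × 0.821 = 6.10 m.
V₁ = Fr₁·√(g·y₁) = 5.60×√(9.81×0.821) = 15.9 m/s; q = V₁·y₁ = 13.0 m²/s. V₂ = q/y₂ = 13.0/6.10 = 2.14 m/s. E₁ = y₁ + V₁²/2g = 13.7 m; E₂ = y₂ + V₂²/2g = 6.34 m. ΔE = E₁ − E₂ = 7.36 m.

ΔE = 7.36 m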